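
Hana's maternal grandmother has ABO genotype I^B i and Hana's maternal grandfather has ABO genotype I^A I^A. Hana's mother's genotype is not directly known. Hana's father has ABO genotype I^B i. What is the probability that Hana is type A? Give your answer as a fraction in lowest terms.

Hana's mother's ABO genotype from I^B i × I^A I^A: 1/2 I^A I^B, 1/2 I^A i.
Crossing each possibility with the father I^B i and summing P(type A): 1/2·1/4 + 1/2·1/4 = 1/4.

1/4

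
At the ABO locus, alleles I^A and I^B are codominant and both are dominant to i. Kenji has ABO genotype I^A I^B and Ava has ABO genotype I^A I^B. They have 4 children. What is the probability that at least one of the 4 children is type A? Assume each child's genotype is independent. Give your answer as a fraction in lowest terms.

175/256

ABO cross I^A I^B × I^A I^B → 1/4 A, 1/4 B, 1/2 AB.
So P(type A) = 1/4 per child.
P(none) = (3/4)^4 = 81/256; P(at least one) = 1 − 81/256 = 175/256.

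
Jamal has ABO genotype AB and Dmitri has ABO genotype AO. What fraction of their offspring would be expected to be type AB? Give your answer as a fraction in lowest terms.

ABO cross AB × AO → offspring phenotypes: 1/2 A, 1/4 B, 1/4 AB.
So P(type AB) = 1/4.

1/4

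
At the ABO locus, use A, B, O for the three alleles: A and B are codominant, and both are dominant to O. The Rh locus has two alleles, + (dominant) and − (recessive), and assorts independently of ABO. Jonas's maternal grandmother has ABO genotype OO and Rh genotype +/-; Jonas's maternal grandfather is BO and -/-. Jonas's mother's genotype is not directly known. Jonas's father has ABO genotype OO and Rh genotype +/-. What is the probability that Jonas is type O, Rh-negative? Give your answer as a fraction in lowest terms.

9/32

Jonas's mother's ABO genotype from OO × BO: 1/2 BO, 1/2 OO.
Crossing each possibility with the father OO and summing P(type O): 1/2·1/2 + 1/2·1 = 3/4.
Similarly for Rh via the mother's Rh distribution: P(Rh-) = 3/8.
Independent loci: 3/4 × 3/8 = 9/32.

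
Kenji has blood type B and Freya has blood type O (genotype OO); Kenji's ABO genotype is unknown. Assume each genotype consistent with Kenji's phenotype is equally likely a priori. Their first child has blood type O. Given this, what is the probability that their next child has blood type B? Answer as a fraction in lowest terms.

Possible genotypes: Kenji ∈ {BB, BO}; Freya ∈ {OO}.
Weight each parental genotype pair by prior × P(type-O child):
  BO × OO: posterior weight 1; P(next child type B) = 1/2.
Weighted sum = 1/2.

1/2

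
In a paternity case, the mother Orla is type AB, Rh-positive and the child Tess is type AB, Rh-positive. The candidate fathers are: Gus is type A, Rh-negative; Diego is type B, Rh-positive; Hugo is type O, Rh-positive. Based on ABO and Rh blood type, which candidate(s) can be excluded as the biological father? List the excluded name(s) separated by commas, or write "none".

A candidate is excluded only if no genotype consistent with his phenotype could produce a type AB, Rh-positive child with a type AB, Rh-positive mother.
Hugo (type O, Rh+): no genotype consistent with that phenotype can produce a type-AB Rh+ child with a type-AB mother.

Hugo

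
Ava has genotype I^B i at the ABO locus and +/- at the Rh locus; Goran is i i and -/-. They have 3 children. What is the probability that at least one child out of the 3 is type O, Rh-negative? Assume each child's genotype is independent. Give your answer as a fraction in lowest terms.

37/64

ABO cross I^B i × i i → 1/2 O, 1/2 B.
Rh cross +/- × -/- → 1/2 Rh+, 1/2 Rh-; so P(type O, Rh-negative) = 1/2 × 1/2 = 1/4 per child.
P(none) = (3/4)^3 = 27/64; P(at least one) = 1 − 27/64 = 37/64.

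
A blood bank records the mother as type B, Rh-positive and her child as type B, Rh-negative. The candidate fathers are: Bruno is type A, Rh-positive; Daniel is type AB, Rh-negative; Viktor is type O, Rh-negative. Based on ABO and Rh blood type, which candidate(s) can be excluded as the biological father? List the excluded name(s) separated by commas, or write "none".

none

A candidate is excluded only if no genotype consistent with his phenotype could produce a type B, Rh-negative child with a type B, Rh-positive mother.
Every candidate has at least one consistent genotype combination, so none can be excluded.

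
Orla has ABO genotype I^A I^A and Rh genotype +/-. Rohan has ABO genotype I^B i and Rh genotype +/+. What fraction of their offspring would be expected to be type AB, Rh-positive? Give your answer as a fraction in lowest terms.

ABO cross I^A I^A × I^B i → offspring phenotypes: 1/2 A, 1/2 AB.
Rh cross +/- × +/+ → 1 Rh+.
Independent loci: P(type AB, Rh-positive) = 1/2 × 1 = 1/2.

1/2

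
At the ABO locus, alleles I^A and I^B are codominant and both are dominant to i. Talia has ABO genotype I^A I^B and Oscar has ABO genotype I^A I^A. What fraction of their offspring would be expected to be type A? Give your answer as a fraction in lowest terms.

1/2

ABO cross I^A I^B × I^A I^A → offspring phenotypes: 1/2 A, 1/2 AB.
So P(type A) = 1/2.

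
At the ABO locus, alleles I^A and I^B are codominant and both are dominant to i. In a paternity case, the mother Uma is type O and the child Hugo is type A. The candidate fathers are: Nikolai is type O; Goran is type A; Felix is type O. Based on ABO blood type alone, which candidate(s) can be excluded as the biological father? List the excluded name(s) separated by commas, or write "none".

Nikolai, Felix

A candidate is excluded only if no genotype consistent with his phenotype could produce a type A child with a type O mother.
Nikolai (type O): no genotype consistent with that phenotype can produce a type-A child with a type-O mother.
Felix (type O): no genotype consistent with that phenotype can produce a type-A child with a type-O mother.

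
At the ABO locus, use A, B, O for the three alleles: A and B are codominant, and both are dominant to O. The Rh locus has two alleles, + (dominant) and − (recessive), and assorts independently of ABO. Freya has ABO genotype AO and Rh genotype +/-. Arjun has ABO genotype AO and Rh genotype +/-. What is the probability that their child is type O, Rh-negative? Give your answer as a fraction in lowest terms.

1/16

ABO cross AO × AO → offspring phenotypes: 1/4 O, 3/4 A.
Rh cross +/- × +/- → 3/4 Rh+, 1/4 Rh-.
Independent loci: P(type O, Rh-negative) = 1/4 × 1/4 = 1/16.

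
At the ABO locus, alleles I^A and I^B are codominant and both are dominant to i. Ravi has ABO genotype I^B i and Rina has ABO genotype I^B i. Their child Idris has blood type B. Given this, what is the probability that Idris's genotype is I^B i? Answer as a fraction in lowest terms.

Cross I^B i × I^B i → 1/4 I^B I^B, 1/2 I^B i, 1/4 i i.
Type-B genotypes among offspring: I^B I^B (1/4), I^B i (1/2); total 3/4.
P(I^B i | type B) = (1/2) / (3/4) = 2/3.

2/3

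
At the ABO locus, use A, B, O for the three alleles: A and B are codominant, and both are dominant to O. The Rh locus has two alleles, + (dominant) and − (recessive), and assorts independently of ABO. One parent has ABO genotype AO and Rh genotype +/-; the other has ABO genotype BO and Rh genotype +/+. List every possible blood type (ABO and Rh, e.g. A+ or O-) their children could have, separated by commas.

Gametes from AO × BO give offspring ABO genotypes AB, AO, BO, OO, i.e. phenotypes O, A, B, AB.
Rh cross +/- × +/+ → phenotypes Rh+.
Combining independently: O+, A+, B+, AB+.

O+, A+, B+, AB+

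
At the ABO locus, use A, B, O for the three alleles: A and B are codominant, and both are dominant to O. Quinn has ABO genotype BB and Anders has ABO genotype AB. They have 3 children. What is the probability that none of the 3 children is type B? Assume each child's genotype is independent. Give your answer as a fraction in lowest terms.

1/8

ABO cross BB × AB → 1/2 B, 1/2 AB.
So P(type B) = 1/2 per child.
P(not type B) = 1/2 for one child; (1/2)^3 = 1/8.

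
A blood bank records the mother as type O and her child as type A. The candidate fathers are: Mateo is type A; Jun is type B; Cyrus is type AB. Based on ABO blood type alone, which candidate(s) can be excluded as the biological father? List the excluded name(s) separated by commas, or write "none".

A candidate is excluded only if no genotype consistent with his phenotype could produce a type A child with a type O mother.
Jun (type B): no genotype consistent with that phenotype can produce a type-A child with a type-O mother.

Jun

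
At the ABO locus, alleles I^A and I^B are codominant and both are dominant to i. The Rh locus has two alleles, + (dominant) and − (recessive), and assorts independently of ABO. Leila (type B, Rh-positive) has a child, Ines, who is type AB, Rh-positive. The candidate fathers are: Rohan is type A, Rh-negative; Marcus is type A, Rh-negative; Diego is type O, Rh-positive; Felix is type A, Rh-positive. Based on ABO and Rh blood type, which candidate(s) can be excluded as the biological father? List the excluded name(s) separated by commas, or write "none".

Diego

A candidate is excluded only if no genotype consistent with his phenotype could produce a type AB, Rh-positive child with a type B, Rh-positive mother.
Diego (type O, Rh+): no genotype consistent with that phenotype can produce a type-AB Rh+ child with a type-B mother.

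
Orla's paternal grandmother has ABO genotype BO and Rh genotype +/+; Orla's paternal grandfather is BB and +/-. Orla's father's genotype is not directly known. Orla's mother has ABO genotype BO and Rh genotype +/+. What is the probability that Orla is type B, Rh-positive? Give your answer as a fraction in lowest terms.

Orla's father's ABO genotype from BO × BB: 1/2 BB, 1/2 BO.
Crossing each possibility with the mother BO and summing P(type B): 1/2·1 + 1/2·3/4 = 7/8.
Similarly for Rh via the father's Rh distribution: P(Rh+) = 1.
Independent loci: 7/8 × 1 = 7/8.

7/8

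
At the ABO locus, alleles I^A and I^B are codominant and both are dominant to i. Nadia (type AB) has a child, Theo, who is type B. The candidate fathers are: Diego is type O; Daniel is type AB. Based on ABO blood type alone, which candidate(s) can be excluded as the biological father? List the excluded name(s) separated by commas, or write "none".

none

A candidate is excluded only if no genotype consistent with his phenotype could produce a type B child with a type AB mother.
Every candidate has at least one consistent genotype combination, so none can be excluded.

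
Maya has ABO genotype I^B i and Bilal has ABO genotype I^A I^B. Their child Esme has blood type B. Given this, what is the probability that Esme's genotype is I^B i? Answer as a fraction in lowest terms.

Cross I^B i × I^A I^B → 1/4 I^A I^B, 1/4 I^A i, 1/4 I^B I^B, 1/4 I^B i.
Type-B genotypes among offspring: I^B I^B (1/4), I^B i (1/4); total 1/2.
P(I^B i | type B) = (1/4) / (1/2) = 1/2.

1/2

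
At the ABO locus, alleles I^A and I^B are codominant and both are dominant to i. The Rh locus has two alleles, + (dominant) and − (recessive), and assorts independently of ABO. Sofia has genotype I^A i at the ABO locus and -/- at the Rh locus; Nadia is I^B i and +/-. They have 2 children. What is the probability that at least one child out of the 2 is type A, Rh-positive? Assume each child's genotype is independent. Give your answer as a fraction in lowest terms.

ABO cross I^A i × I^B i → 1/4 O, 1/4 A, 1/4 B, 1/4 AB.
Rh cross -/- × +/- → 1/2 Rh+, 1/2 Rh-; so P(type A, Rh-positive) = 1/4 × 1/2 = 1/8 per child.
P(none) = (7/8)^2 = 49/64; P(at least one) = 1 − 49/64 = 15/64.

15/64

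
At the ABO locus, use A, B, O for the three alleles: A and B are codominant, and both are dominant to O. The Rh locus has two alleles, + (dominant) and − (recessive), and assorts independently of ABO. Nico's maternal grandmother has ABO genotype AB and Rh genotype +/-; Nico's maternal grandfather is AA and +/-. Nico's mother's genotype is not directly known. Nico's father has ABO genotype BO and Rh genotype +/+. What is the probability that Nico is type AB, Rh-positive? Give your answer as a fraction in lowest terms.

Nico's mother's ABO genotype from AB × AA: 1/2 AA, 1/2 AB.
Crossing each possibility with the father BO and summing P(type AB): 1/2·1/2 + 1/2·1/4 = 3/8.
Similarly for Rh via the mother's Rh distribution: P(Rh+) = 1.
Independent loci: 3/8 × 1 = 3/8.

3/8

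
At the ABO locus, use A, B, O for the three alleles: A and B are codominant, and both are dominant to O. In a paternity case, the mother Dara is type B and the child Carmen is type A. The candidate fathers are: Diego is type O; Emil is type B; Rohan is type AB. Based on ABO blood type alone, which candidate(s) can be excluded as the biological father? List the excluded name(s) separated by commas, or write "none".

Diego, Emil

A candidate is excluded only if no genotype consistent with his phenotype could produce a type A child with a type B mother.
Diego (type O): no genotype consistent with that phenotype can produce a type-A child with a type-B mother.
Emil (type B): no genotype consistent with that phenotype can produce a type-A child with a type-B mother.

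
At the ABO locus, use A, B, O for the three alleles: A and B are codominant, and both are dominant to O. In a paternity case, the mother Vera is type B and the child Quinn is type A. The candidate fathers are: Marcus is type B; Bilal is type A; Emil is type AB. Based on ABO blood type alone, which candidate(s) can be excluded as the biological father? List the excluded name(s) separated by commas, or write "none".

A candidate is excluded only if no genotype consistent with his phenotype could produce a type A child with a type B mother.
Marcus (type B): no genotype consistent with that phenotype can produce a type-A child with a type-B mother.

Marcus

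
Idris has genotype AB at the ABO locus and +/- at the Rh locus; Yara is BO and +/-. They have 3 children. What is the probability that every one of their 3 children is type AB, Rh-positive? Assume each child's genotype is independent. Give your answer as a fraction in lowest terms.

ABO cross AB × BO → 1/4 A, 1/2 B, 1/4 AB.
Rh cross +/- × +/- → 3/4 Rh+, 1/4 Rh-; so P(type AB, Rh-positive) = 1/4 × 3/4 = 3/16 per child.
All 3 independent: (3/16)^3 = 27/4096.

27/4096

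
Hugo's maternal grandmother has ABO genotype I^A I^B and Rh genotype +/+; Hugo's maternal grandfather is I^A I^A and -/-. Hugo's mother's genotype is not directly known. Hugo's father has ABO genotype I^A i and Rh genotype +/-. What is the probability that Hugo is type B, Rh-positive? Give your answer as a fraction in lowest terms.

3/32

Hugo's mother's ABO genotype from I^A I^B × I^A I^A: 1/2 I^A I^A, 1/2 I^A I^B.
Crossing each possibility with the father I^A i and summing P(type B): 1/2·0 + 1/2·1/4 = 1/8.
Similarly for Rh via the mother's Rh distribution: P(Rh+) = 3/4.
Independent loci: 1/8 × 3/4 = 3/32.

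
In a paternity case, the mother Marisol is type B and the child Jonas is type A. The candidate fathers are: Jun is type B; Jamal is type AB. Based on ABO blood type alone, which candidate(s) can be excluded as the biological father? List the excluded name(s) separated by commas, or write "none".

Jun

A candidate is excluded only if no genotype consistent with his phenotype could produce a type A child with a type B mother.
Jun (type B): no genotype consistent with that phenotype can produce a type-A child with a type-B mother.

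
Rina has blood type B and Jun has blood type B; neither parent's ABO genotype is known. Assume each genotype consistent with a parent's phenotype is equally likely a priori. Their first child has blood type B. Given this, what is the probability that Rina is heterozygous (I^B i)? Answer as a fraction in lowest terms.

Possible genotypes: Rina ∈ {I^B I^B, I^B i}; Jun ∈ {I^B I^B, I^B i}.
Weight each parental genotype pair by prior × P(type-B child):
  I^B I^B × I^B I^B: posterior weight 4/15.
  I^B I^B × I^B i: posterior weight 4/15.
  I^B i × I^B I^B: posterior weight 4/15.
  I^B i × I^B i: posterior weight 1/5.
Sum the posterior weight over pairs where Rina is I^B i: 7/15.

7/15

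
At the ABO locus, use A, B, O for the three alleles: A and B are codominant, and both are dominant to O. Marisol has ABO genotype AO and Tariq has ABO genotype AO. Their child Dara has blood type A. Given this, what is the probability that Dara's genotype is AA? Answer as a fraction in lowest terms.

Cross AO × AO → 1/4 AA, 1/2 AO, 1/4 OO.
Type-A genotypes among offspring: AA (1/4), AO (1/2); total 3/4.
P(AA | type A) = (1/4) / (3/4) = 1/3.

1/3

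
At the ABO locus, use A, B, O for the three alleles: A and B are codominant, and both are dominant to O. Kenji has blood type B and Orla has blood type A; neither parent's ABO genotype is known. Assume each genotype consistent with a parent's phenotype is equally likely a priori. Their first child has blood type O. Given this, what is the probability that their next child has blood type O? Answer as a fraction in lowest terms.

1/4

Possible genotypes: Kenji ∈ {BB, BO}; Orla ∈ {AA, AO}.
Weight each parental genotype pair by prior × P(type-O child):
  BO × AO: posterior weight 1; P(next child type O) = 1/4.
Weighted sum = 1/4.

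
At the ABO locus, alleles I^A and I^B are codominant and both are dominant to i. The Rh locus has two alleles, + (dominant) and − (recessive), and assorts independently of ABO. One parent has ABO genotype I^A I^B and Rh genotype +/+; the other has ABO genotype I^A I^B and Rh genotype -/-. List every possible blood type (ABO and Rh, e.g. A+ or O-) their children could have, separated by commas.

Gametes from I^A I^B × I^A I^B give offspring ABO genotypes I^A I^A, I^A I^B, I^B I^B, i.e. phenotypes A, B, AB.
Rh cross +/+ × -/- → phenotypes Rh+.
Combining independently: A+, B+, AB+.

A+, B+, AB+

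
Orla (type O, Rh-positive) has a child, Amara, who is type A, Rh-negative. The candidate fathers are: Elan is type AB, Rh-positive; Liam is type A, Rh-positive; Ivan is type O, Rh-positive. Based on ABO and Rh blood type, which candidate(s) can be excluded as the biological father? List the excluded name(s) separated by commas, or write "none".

Ivan

A candidate is excluded only if no genotype consistent with his phenotype could produce a type A, Rh-negative child with a type O, Rh-positive mother.
Ivan (type O, Rh+): no genotype consistent with that phenotype can produce a type-A Rh- child with a type-O mother.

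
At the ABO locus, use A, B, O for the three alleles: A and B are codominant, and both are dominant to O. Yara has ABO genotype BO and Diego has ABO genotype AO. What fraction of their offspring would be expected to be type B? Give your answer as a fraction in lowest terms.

1/4

ABO cross BO × AO → offspring phenotypes: 1/4 O, 1/4 A, 1/4 B, 1/4 AB.
So P(type B) = 1/4.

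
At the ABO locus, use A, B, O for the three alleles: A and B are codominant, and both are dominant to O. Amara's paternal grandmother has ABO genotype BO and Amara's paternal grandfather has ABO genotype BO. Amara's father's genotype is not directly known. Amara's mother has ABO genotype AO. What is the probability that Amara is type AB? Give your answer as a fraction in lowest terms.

Amara's father's ABO genotype from BO × BO: 1/4 BB, 1/2 BO, 1/4 OO.
Crossing each possibility with the mother AO and summing P(type AB): 1/4·1/2 + 1/2·1/4 + 1/4·0 = 1/4.

1/4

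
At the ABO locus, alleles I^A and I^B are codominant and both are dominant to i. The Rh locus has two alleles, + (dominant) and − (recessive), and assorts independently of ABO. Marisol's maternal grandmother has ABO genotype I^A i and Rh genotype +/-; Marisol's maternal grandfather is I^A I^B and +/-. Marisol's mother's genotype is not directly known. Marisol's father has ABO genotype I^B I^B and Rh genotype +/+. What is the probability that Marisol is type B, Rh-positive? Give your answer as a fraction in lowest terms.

Marisol's mother's ABO genotype from I^A i × I^A I^B: 1/4 I^A I^A, 1/4 I^A I^B, 1/4 I^A i, 1/4 I^B i.
Crossing each possibility with the father I^B I^B and summing P(type B): 1/4·0 + 1/4·1/2 + 1/4·1/2 + 1/4·1 = 1/2.
Similarly for Rh via the mother's Rh distribution: P(Rh+) = 1.
Independent loci: 1/2 × 1 = 1/2.

1/2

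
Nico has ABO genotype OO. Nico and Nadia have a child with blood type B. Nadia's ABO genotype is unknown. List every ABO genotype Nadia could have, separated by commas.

AB, BB, BO

For each candidate genotype of Nadia, check whether crossing it with OO can produce every observed child phenotype.
  AA → possible child types {A} ✗
  AB → possible child types {A, B} ✓
  AO → possible child types {O, A} ✗
  BB → possible child types {B} ✓
  BO → possible child types {O, B} ✓
  OO → possible child types {O} ✗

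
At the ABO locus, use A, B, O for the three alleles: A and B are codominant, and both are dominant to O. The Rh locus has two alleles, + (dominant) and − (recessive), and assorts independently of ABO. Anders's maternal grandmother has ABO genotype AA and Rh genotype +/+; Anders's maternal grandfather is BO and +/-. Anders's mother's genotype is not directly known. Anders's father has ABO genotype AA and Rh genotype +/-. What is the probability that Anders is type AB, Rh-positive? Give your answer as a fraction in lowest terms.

Anders's mother's ABO genotype from AA × BO: 1/2 AB, 1/2 AO.
Crossing each possibility with the father AA and summing P(type AB): 1/2·1/2 + 1/2·0 = 1/4.
Similarly for Rh via the mother's Rh distribution: P(Rh+) = 7/8.
Independent loci: 1/4 × 7/8 = 7/32.

7/32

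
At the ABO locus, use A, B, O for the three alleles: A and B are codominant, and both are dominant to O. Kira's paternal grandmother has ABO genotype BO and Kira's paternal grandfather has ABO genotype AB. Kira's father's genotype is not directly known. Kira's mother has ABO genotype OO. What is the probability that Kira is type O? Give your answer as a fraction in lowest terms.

1/4

Kira's father's ABO genotype from BO × AB: 1/4 AB, 1/4 AO, 1/4 BB, 1/4 BO.
Crossing each possibility with the mother OO and summing P(type O): 1/4·0 + 1/4·1/2 + 1/4·0 + 1/4·1/2 = 1/4.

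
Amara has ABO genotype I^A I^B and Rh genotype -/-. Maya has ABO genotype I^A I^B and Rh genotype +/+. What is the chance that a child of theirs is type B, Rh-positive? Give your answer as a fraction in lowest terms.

1/4

ABO cross I^A I^B × I^A I^B → offspring phenotypes: 1/4 A, 1/4 B, 1/2 AB.
Rh cross -/- × +/+ → 1 Rh+.
Independent loci: P(type B, Rh-positive) = 1/4 × 1 = 1/4.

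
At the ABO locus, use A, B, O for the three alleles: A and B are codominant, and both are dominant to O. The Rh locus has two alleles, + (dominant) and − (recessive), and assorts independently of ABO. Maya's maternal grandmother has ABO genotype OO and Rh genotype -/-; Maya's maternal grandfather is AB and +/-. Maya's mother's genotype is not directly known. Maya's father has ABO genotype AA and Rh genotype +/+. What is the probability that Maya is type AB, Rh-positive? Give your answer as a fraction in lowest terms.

1/4

Maya's mother's ABO genotype from OO × AB: 1/2 AO, 1/2 BO.
Crossing each possibility with the father AA and summing P(type AB): 1/2·0 + 1/2·1/2 = 1/4.
Similarly for Rh via the mother's Rh distribution: P(Rh+) = 1.
Independent loci: 1/4 × 1 = 1/4.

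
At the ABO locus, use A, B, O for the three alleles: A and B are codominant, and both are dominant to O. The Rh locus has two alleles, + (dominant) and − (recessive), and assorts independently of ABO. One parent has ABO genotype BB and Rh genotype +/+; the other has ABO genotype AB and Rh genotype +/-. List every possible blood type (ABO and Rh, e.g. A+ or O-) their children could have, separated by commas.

B+, AB+

Gametes from BB × AB give offspring ABO genotypes AB, BB, i.e. phenotypes B, AB.
Rh cross +/+ × +/- → phenotypes Rh+.
Combining independently: B+, AB+.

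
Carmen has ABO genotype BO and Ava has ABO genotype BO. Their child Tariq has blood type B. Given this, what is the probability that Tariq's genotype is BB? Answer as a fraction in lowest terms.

1/3

Cross BO × BO → 1/4 BB, 1/2 BO, 1/4 OO.
Type-B genotypes among offspring: BB (1/4), BO (1/2); total 3/4.
P(BB | type B) = (1/4) / (3/4) = 1/3.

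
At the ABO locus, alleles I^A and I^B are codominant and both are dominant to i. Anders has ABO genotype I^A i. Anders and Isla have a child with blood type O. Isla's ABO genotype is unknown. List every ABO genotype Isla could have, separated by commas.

For each candidate genotype of Isla, check whether crossing it with I^A i can produce every observed child phenotype.
  I^A I^A → possible child types {A} ✗
  I^A I^B → possible child types {A, B, AB} ✗
  I^A i → possible child types {O, A} ✓
  I^B I^B → possible child types {B, AB} ✗
  I^B i → possible child types {O, A, B, AB} ✓
  i i → possible child types {O, A} ✓

I^A i, I^B i, i i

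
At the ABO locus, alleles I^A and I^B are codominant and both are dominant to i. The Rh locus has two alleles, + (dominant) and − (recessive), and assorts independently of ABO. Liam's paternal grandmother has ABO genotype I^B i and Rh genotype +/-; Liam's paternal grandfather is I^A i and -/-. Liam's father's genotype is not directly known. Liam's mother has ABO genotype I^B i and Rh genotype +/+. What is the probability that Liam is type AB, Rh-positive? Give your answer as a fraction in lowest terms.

Liam's father's ABO genotype from I^B i × I^A i: 1/4 I^A I^B, 1/4 I^A i, 1/4 I^B i, 1/4 i i.
Crossing each possibility with the mother I^B i and summing P(type AB): 1/4·1/4 + 1/4·1/4 + 1/4·0 + 1/4·0 = 1/8.
Similarly for Rh via the father's Rh distribution: P(Rh+) = 1.
Independent loci: 1/8 × 1 = 1/8.

1/8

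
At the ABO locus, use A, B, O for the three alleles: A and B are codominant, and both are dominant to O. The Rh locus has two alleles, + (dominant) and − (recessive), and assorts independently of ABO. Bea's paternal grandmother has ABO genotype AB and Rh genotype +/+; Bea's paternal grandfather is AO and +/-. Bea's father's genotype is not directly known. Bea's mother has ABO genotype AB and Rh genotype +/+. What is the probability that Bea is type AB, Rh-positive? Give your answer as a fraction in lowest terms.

3/8

Bea's father's ABO genotype from AB × AO: 1/4 AA, 1/4 AB, 1/4 AO, 1/4 BO.
Crossing each possibility with the mother AB and summing P(type AB): 1/4·1/2 + 1/4·1/2 + 1/4·1/4 + 1/4·1/4 = 3/8.
Similarly for Rh via the father's Rh distribution: P(Rh+) = 1.
Independent loci: 3/8 × 1 = 3/8.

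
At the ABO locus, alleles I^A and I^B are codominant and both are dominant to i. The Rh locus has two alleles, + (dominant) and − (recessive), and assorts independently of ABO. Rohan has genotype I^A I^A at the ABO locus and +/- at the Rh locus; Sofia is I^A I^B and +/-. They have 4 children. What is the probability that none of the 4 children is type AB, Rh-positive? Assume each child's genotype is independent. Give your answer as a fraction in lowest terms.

625/4096

ABO cross I^A I^A × I^A I^B → 1/2 A, 1/2 AB.
Rh cross +/- × +/- → 3/4 Rh+, 1/4 Rh-; so P(type AB, Rh-positive) = 1/2 × 3/4 = 3/8 per child.
P(not type AB, Rh-positive) = 5/8 for one child; (5/8)^4 = 625/4096.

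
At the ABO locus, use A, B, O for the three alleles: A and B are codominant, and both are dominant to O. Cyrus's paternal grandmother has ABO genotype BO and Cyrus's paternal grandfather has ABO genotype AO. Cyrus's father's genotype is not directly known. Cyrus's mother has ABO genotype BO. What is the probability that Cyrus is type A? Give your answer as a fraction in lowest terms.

1/8

Cyrus's father's ABO genotype from BO × AO: 1/4 AB, 1/4 AO, 1/4 BO, 1/4 OO.
Crossing each possibility with the mother BO and summing P(type A): 1/4·1/4 + 1/4·1/4 + 1/4·0 + 1/4·0 = 1/8.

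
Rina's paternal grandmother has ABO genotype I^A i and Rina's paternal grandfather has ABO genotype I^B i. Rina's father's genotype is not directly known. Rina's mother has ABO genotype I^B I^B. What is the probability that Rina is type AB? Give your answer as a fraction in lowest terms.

Rina's father's ABO genotype from I^A i × I^B i: 1/4 I^A I^B, 1/4 I^A i, 1/4 I^B i, 1/4 i i.
Crossing each possibility with the mother I^B I^B and summing P(type AB): 1/4·1/2 + 1/4·1/2 + 1/4·0 + 1/4·0 = 1/4.

1/4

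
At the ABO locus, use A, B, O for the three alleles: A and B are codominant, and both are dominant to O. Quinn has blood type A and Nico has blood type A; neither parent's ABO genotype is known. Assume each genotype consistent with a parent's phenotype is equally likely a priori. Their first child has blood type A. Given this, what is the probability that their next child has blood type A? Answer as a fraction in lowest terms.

19/20

Possible genotypes: Quinn ∈ {AA, AO}; Nico ∈ {AA, AO}.
Weight each parental genotype pair by prior × P(type-A child):
  AA × AA: posterior weight 4/15; P(next child type A) = 1.
  AA × AO: posterior weight 4/15; P(next child type A) = 1.
  AO × AA: posterior weight 4/15; P(next child type A) = 1.
  AO × AO: posterior weight 1/5; P(next child type A) = 3/4.
Weighted sum = 19/20.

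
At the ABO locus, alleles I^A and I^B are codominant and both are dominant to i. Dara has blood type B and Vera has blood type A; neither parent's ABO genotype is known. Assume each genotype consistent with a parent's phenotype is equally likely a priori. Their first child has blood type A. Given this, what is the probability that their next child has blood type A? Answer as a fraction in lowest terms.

Possible genotypes: Dara ∈ {I^B I^B, I^B i}; Vera ∈ {I^A I^A, I^A i}.
Weight each parental genotype pair by prior × P(type-A child):
  I^B i × I^A I^A: posterior weight 2/3; P(next child type A) = 1/2.
  I^B i × I^A i: posterior weight 1/3; P(next child type A) = 1/4.
Weighted sum = 5/12.

5/12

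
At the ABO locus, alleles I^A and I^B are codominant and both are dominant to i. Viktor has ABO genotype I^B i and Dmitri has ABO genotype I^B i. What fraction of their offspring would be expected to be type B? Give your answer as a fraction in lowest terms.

3/4

ABO cross I^B i × I^B i → offspring phenotypes: 1/4 O, 3/4 B.
So P(type B) = 3/4.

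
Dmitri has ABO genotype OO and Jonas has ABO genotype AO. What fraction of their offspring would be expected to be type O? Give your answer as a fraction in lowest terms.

1/2

ABO cross OO × AO → offspring phenotypes: 1/2 O, 1/2 A.
So P(type O) = 1/2.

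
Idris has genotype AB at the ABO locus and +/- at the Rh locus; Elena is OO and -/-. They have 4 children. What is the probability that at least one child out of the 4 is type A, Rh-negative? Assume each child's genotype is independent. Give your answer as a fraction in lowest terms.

175/256

ABO cross AB × OO → 1/2 A, 1/2 B.
Rh cross +/- × -/- → 1/2 Rh+, 1/2 Rh-; so P(type A, Rh-negative) = 1/2 × 1/2 = 1/4 per child.
P(none) = (3/4)^4 = 81/256; P(at least one) = 1 − 81/256 = 175/256.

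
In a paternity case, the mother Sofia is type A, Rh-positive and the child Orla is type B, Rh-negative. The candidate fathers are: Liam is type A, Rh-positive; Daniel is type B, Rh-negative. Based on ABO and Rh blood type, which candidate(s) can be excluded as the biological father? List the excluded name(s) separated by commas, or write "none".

A candidate is excluded only if no genotype consistent with his phenotype could produce a type B, Rh-negative child with a type A, Rh-positive mother.
Liam (type A, Rh+): no genotype consistent with that phenotype can produce a type-B Rh- child with a type-A mother.

Liam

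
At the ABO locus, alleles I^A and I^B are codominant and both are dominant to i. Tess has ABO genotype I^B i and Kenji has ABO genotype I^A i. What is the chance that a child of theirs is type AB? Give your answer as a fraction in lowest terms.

ABO cross I^B i × I^A i → offspring phenotypes: 1/4 O, 1/4 A, 1/4 B, 1/4 AB.
So P(type AB) = 1/4.

1/4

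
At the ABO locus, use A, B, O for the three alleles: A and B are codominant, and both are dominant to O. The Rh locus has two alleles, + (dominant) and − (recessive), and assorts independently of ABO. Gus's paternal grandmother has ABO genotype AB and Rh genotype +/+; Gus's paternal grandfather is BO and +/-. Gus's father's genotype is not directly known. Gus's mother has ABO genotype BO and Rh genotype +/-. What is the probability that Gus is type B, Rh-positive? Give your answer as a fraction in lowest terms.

Gus's father's ABO genotype from AB × BO: 1/4 AB, 1/4 AO, 1/4 BB, 1/4 BO.
Crossing each possibility with the mother BO and summing P(type B): 1/4·1/2 + 1/4·1/4 + 1/4·1 + 1/4·3/4 = 5/8.
Similarly for Rh via the father's Rh distribution: P(Rh+) = 7/8.
Independent loci: 5/8 × 7/8 = 35/64.

35/64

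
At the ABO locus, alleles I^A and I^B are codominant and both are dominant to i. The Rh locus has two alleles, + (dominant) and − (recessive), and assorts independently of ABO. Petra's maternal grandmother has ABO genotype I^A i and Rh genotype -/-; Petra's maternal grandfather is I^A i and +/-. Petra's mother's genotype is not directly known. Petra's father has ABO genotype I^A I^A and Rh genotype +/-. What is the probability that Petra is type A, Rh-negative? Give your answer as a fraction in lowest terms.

3/8

Petra's mother's ABO genotype from I^A i × I^A i: 1/4 I^A I^A, 1/2 I^A i, 1/4 i i.
Crossing each possibility with the father I^A I^A and summing P(type A): 1/4·1 + 1/2·1 + 1/4·1 = 1.
Similarly for Rh via the mother's Rh distribution: P(Rh-) = 3/8.
Independent loci: 1 × 3/8 = 3/8.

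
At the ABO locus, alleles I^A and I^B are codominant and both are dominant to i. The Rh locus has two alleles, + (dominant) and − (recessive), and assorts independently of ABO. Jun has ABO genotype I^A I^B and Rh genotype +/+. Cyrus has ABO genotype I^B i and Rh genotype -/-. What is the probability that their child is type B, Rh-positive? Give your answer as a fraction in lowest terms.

1/2

ABO cross I^A I^B × I^B i → offspring phenotypes: 1/4 A, 1/2 B, 1/4 AB.
Rh cross +/+ × -/- → 1 Rh+.
Independent loci: P(type B, Rh-positive) = 1/2 × 1 = 1/2.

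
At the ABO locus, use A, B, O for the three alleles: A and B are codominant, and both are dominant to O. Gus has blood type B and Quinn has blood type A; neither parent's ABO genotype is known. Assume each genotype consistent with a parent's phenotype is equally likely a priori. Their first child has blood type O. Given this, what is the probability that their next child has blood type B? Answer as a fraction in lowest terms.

Possible genotypes: Gus ∈ {BB, BO}; Quinn ∈ {AA, AO}.
Weight each parental genotype pair by prior × P(type-O child):
  BO × AO: posterior weight 1; P(next child type B) = 1/4.
Weighted sum = 1/4.

1/4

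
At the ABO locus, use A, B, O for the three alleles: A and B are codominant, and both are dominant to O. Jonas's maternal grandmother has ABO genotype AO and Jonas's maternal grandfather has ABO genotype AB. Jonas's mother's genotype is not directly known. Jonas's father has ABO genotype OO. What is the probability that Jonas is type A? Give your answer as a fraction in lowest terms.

1/2

Jonas's mother's ABO genotype from AO × AB: 1/4 AA, 1/4 AB, 1/4 AO, 1/4 BO.
Crossing each possibility with the father OO and summing P(type A): 1/4·1 + 1/4·1/2 + 1/4·1/2 + 1/4·0 = 1/2.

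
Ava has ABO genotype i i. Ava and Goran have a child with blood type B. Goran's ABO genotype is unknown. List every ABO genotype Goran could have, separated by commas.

I^A I^B, I^B I^B, I^B i

For each candidate genotype of Goran, check whether crossing it with i i can produce every observed child phenotype.
  I^A I^A → possible child types {A} ✗
  I^A I^B → possible child types {A, B} ✓
  I^A i → possible child types {O, A} ✗
  I^B I^B → possible child types {B} ✓
  I^B i → possible child types {O, B} ✓
  i i → possible child types {O} ✗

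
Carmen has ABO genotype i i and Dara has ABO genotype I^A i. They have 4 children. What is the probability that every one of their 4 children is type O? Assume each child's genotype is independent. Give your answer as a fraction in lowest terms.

ABO cross i i × I^A i → 1/2 O, 1/2 A.
So P(type O) = 1/2 per child.
All 4 independent: (1/2)^4 = 1/16.

1/16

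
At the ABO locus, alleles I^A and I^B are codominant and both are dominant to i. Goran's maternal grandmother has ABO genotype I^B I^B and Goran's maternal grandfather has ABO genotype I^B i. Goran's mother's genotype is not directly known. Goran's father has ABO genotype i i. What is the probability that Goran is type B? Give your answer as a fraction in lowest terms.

3/4

Goran's mother's ABO genotype from I^B I^B × I^B i: 1/2 I^B I^B, 1/2 I^B i.
Crossing each possibility with the father i i and summing P(type B): 1/2·1 + 1/2·1/2 = 3/4.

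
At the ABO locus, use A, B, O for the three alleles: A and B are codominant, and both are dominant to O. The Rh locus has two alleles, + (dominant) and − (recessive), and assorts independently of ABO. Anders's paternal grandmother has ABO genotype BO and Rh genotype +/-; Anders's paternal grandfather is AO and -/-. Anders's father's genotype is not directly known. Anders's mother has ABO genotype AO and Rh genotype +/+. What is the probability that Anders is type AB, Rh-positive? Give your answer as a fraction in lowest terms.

Anders's father's ABO genotype from BO × AO: 1/4 AB, 1/4 AO, 1/4 BO, 1/4 OO.
Crossing each possibility with the mother AO and summing P(type AB): 1/4·1/4 + 1/4·0 + 1/4·1/4 + 1/4·0 = 1/8.
Similarly for Rh via the father's Rh distribution: P(Rh+) = 1.
Independent loci: 1/8 × 1 = 1/8.

1/8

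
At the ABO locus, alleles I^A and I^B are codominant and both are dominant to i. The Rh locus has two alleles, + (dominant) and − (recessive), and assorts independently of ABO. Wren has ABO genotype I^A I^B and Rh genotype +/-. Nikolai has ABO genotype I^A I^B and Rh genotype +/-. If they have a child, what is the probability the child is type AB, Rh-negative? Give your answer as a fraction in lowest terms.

1/8

ABO cross I^A I^B × I^A I^B → offspring phenotypes: 1/4 A, 1/4 B, 1/2 AB.
Rh cross +/- × +/- → 3/4 Rh+, 1/4 Rh-.
Independent loci: P(type AB, Rh-negative) = 1/2 × 1/4 = 1/8.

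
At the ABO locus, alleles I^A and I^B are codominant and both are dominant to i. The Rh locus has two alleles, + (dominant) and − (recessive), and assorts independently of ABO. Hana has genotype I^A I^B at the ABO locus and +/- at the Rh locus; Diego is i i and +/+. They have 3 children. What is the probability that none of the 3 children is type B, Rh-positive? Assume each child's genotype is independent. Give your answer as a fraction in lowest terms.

ABO cross I^A I^B × i i → 1/2 A, 1/2 B.
Rh cross +/- × +/+ → 1 Rh+; so P(type B, Rh-positive) = 1/2 × 1 = 1/2 per child.
P(not type B, Rh-positive) = 1/2 for one child; (1/2)^3 = 1/8.

1/8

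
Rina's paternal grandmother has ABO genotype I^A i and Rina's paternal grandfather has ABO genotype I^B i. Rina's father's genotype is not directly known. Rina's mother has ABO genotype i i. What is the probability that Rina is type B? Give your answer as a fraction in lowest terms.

1/4

Rina's father's ABO genotype from I^A i × I^B i: 1/4 I^A I^B, 1/4 I^A i, 1/4 I^B i, 1/4 i i.
Crossing each possibility with the mother i i and summing P(type B): 1/4·1/2 + 1/4·0 + 1/4·1/2 + 1/4·0 = 1/4.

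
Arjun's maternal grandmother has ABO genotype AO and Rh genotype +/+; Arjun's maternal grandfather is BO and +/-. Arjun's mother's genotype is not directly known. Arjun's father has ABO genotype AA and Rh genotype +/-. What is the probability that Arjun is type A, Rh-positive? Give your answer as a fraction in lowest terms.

Arjun's mother's ABO genotype from AO × BO: 1/4 AB, 1/4 AO, 1/4 BO, 1/4 OO.
Crossing each possibility with the father AA and summing P(type A): 1/4·1/2 + 1/4·1 + 1/4·1/2 + 1/4·1 = 3/4.
Similarly for Rh via the mother's Rh distribution: P(Rh+) = 7/8.
Independent loci: 3/4 × 7/8 = 21/32.

21/32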